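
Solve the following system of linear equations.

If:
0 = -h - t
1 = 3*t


Then:
h = -1/3
t = 1/3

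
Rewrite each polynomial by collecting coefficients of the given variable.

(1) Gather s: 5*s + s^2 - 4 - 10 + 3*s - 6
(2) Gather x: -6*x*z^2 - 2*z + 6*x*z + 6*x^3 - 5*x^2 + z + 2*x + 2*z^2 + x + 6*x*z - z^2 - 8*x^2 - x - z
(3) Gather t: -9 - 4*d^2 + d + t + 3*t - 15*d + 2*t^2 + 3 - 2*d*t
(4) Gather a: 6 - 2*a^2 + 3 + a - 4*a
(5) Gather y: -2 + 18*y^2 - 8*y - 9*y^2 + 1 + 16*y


(1) = s^2 + 8*s - 20
(2) = 6*x^3 - 13*x^2 + x*(-6*z^2 + 12*z + 2) + z^2 - 2*z
(3) = -4*d^2 - 14*d + 2*t^2 + t*(4 - 2*d) - 6
(4) = -2*a^2 - 3*a + 9
(5) = 9*y^2 + 8*y - 1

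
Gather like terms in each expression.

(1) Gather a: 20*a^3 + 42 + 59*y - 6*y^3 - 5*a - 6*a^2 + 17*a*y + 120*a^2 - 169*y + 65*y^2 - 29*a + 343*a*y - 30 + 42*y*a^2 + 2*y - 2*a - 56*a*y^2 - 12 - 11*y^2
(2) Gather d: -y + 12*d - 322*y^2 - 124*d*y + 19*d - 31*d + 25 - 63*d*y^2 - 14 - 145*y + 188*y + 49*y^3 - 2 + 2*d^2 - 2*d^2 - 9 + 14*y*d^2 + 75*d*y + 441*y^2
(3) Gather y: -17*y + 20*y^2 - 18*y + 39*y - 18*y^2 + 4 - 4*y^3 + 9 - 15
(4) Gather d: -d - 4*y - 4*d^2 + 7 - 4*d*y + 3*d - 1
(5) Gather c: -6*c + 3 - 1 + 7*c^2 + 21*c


(1) = 20*a^3 + a^2*(42*y + 114) + a*(-56*y^2 + 360*y - 36) - 6*y^3 + 54*y^2 - 108*y
(2) = 14*d^2*y + d*(-63*y^2 - 49*y) + 49*y^3 + 119*y^2 + 42*y
(3) = -4*y^3 + 2*y^2 + 4*y - 2
(4) = -4*d^2 + d*(2 - 4*y) - 4*y + 6
(5) = 7*c^2 + 15*c + 2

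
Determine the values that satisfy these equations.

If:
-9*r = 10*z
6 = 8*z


Then:
r = -5/6
z = 3/4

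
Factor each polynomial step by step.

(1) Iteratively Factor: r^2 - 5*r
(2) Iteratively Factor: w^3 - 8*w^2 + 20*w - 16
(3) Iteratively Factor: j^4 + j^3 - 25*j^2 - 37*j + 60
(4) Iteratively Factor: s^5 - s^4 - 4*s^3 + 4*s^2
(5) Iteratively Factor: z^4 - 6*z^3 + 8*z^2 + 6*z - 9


(1) = (r - 5)*(r)
(2) = (w - 4)*(w^2 - 4*w + 4) = (w - 4)*(w - 2)*(w - 2)
(3) = (j + 4)*(j^3 - 3*j^2 - 13*j + 15) = (j - 5)*(j + 4)*(j^2 + 2*j - 3) = (j - 5)*(j - 1)*(j + 4)*(j + 3)
(4) = (s + 2)*(s^4 - 3*s^3 + 2*s^2) = (s - 1)*(s + 2)*(s^3 - 2*s^2) = s*(s - 1)*(s + 2)*(s^2 - 2*s) = s^2*(s - 1)*(s + 2)*(s - 2)
(5) = (z + 1)*(z^3 - 7*z^2 + 15*z - 9) = (z - 1)*(z + 1)*(z^2 - 6*z + 9) = (z - 3)*(z - 1)*(z + 1)*(z - 3)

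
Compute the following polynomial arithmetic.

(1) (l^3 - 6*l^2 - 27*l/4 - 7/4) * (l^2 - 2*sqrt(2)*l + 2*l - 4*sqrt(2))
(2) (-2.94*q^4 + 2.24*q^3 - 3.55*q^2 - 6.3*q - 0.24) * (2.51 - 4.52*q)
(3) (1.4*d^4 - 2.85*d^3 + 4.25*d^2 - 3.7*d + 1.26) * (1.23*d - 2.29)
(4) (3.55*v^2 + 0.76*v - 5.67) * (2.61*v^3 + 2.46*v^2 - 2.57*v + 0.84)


(1) = l^5 - 4*l^4 - 2*sqrt(2)*l^4 - 75*l^3/4 + 8*sqrt(2)*l^3 - 61*l^2/4 + 75*sqrt(2)*l^2/2 - 7*l/2 + 61*sqrt(2)*l/2 + 7*sqrt(2)
(2) = 13.2888*q^5 - 17.5042*q^4 + 21.6684*q^3 + 19.5655*q^2 - 14.7282*q - 0.6024
(3) = 1.722*d^5 - 6.7115*d^4 + 11.754*d^3 - 14.2835*d^2 + 10.0228*d - 2.8854
(4) = 9.2655*v^5 + 10.7166*v^4 - 22.0526*v^3 - 12.9194*v^2 + 15.2103*v - 4.7628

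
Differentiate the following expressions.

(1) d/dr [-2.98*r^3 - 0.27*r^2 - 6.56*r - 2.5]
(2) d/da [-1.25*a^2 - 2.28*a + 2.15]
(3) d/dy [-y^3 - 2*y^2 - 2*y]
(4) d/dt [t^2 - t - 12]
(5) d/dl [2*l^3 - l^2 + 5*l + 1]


(1) = -8.94*r^2 - 0.54*r - 6.56
(2) = -2.5*a - 2.28
(3) = -3*y^2 - 4*y - 2
(4) = 2*t - 1
(5) = 6*l^2 - 2*l + 5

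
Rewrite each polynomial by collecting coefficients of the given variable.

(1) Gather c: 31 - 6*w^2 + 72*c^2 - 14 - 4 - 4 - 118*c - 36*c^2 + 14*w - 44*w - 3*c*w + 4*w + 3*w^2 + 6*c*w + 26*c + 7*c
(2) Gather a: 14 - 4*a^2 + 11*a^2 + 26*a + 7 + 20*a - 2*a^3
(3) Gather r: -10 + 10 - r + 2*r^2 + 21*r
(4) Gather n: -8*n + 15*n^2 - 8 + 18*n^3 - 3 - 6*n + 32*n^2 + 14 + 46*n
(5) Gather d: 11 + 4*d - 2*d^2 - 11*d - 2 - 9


(1) = 36*c^2 + c*(3*w - 85) - 3*w^2 - 26*w + 9
(2) = -2*a^3 + 7*a^2 + 46*a + 21
(3) = 2*r^2 + 20*r
(4) = 18*n^3 + 47*n^2 + 32*n + 3
(5) = -2*d^2 - 7*d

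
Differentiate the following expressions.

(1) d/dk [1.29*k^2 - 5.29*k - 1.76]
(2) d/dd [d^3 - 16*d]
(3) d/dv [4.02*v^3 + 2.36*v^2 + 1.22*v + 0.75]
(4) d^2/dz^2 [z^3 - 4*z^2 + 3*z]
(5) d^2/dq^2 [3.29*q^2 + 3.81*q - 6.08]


(1) = 2.58*k - 5.29
(2) = 3*d^2 - 16
(3) = 12.06*v^2 + 4.72*v + 1.22
(4) = 6*z - 8
(5) = 6.58000000000000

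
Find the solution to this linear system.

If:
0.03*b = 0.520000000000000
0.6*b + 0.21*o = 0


Then:
b = 17.33
o = -49.52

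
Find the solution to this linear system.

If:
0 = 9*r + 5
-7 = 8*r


Then:
No Solution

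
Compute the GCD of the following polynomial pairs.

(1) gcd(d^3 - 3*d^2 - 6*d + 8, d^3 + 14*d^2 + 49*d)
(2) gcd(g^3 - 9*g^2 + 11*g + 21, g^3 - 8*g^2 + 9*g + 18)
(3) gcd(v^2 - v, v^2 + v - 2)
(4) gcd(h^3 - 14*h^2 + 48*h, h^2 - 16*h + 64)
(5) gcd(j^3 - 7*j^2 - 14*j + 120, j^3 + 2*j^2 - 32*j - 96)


(1) = 1
(2) = g^2 - 2*g - 3
(3) = gcd(v*(v - 1), (v - 1)*(v + 2)) = v - 1
(4) = gcd(h*(h - 8)*(h - 6), (h - 8)^2) = h - 8
(5) = j^2 - 2*j - 24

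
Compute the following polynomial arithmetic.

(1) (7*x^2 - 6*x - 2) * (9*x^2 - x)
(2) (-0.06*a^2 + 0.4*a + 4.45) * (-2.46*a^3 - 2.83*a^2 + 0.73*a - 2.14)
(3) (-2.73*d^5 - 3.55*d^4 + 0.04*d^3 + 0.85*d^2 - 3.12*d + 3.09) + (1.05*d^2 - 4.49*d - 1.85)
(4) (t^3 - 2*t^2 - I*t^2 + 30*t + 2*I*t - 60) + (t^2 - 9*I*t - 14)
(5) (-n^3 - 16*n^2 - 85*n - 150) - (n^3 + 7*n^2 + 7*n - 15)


(1) = 63*x^4 - 61*x^3 - 12*x^2 + 2*x
(2) = 0.1476*a^5 - 0.8142*a^4 - 12.1228*a^3 - 12.1731*a^2 + 2.3925*a - 9.523
(3) = -2.73*d^5 - 3.55*d^4 + 0.04*d^3 + 1.9*d^2 - 7.61*d + 1.24
(4) = t^3 - t^2 - I*t^2 + 30*t - 7*I*t - 74
(5) = -2*n^3 - 23*n^2 - 92*n - 135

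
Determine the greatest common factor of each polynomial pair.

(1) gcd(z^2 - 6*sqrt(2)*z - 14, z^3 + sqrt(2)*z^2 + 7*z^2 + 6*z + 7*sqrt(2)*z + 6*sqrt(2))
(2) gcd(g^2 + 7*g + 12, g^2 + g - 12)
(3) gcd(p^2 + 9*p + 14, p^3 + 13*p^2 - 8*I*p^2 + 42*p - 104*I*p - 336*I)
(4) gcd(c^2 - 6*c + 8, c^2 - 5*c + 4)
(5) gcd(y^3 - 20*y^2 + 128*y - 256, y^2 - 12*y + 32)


(1) = gcd((z - 7*sqrt(2))*(z + sqrt(2)), (z + 1)*(z + 6)*(z + sqrt(2))) = z + sqrt(2)
(2) = g + 4
(3) = gcd((p + 2)*(p + 7), (p + 6)*(p + 7)*(p - 8*I)) = p + 7
(4) = c - 4
(5) = y^2 - 12*y + 32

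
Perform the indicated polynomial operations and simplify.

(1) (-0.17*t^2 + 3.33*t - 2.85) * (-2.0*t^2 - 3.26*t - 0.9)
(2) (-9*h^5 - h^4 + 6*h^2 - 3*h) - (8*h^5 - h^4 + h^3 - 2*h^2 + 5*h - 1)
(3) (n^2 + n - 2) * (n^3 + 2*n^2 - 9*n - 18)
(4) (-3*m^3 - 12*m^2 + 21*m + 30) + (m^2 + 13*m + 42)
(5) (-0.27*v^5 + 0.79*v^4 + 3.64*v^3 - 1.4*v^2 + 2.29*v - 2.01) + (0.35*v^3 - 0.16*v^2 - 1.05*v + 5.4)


(1) = 0.34*t^4 - 6.1058*t^3 - 5.0028*t^2 + 6.294*t + 2.565
(2) = -17*h^5 - h^3 + 8*h^2 - 8*h + 1
(3) = n^5 + 3*n^4 - 9*n^3 - 31*n^2 + 36
(4) = -3*m^3 - 11*m^2 + 34*m + 72
(5) = -0.27*v^5 + 0.79*v^4 + 3.99*v^3 - 1.56*v^2 + 1.24*v + 3.39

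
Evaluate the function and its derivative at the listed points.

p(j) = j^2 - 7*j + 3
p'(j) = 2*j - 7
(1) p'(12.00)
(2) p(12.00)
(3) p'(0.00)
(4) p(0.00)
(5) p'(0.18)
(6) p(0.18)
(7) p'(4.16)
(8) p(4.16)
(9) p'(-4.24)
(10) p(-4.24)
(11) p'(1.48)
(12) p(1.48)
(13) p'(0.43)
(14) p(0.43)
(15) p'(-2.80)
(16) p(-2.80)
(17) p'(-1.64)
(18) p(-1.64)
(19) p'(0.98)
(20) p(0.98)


(1) = 17.00
(2) = 63.00
(3) = -7.00
(4) = 3.00
(5) = -6.64
(6) = 1.77
(7) = 1.32
(8) = -8.81
(9) = -15.48
(10) = 50.66
(11) = -4.04
(12) = -5.17
(13) = -6.14
(14) = 0.17
(15) = -12.60
(16) = 30.44
(17) = -10.28
(18) = 17.17
(19) = -5.04
(20) = -2.90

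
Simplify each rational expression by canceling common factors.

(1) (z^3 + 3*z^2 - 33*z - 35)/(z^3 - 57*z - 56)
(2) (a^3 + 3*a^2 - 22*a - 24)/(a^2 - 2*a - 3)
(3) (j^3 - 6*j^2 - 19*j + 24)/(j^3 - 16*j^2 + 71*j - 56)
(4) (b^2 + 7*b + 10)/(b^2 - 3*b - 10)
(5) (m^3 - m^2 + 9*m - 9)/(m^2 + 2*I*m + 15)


(1) = (z - 5)/(z - 8)
(2) = (a^2 + 2*a - 24)/(a - 3)
(3) = (j + 3)/(j - 7)
(4) = (b + 5)/(b - 5)
(5) = (m^2 + m*(-1 + 3*I) - 3*I)/(m + 5*I)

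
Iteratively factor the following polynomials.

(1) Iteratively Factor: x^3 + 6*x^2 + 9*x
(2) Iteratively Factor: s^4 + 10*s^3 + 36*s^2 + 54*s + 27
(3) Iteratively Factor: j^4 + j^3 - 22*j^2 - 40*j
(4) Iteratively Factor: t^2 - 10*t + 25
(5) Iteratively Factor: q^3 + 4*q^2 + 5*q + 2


(1) = (x + 3)*(x^2 + 3*x) = (x + 3)^2*(x)
(2) = (s + 1)*(s^3 + 9*s^2 + 27*s + 27) = (s + 1)*(s + 3)*(s^2 + 6*s + 9) = (s + 1)*(s + 3)^2*(s + 3)
(3) = (j + 2)*(j^3 - j^2 - 20*j) = (j - 5)*(j + 2)*(j^2 + 4*j) = (j - 5)*(j + 2)*(j + 4)*(j)
(4) = (t - 5)*(t - 5)
(5) = (q + 1)*(q^2 + 3*q + 2) = (q + 1)^2*(q + 2)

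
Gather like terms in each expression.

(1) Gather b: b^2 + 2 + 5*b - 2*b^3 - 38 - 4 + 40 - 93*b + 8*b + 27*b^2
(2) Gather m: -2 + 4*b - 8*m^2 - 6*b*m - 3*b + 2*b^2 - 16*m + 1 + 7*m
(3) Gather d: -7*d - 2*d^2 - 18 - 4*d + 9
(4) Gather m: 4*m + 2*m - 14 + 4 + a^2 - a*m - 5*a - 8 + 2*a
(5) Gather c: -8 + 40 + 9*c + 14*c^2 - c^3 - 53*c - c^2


(1) = -2*b^3 + 28*b^2 - 80*b
(2) = 2*b^2 + b - 8*m^2 + m*(-6*b - 9) - 1
(3) = -2*d^2 - 11*d - 9
(4) = a^2 - 3*a + m*(6 - a) - 18
(5) = -c^3 + 13*c^2 - 44*c + 32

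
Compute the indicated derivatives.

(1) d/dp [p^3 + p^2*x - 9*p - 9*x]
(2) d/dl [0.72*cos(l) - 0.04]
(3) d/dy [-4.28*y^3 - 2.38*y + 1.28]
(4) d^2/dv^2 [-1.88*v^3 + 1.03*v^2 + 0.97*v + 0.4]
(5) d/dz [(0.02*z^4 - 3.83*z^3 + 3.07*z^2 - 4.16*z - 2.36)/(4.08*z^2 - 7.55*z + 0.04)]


(1) = 3*p^2 + 2*p*x - 9
(2) = -0.72*sin(l)
(3) = -12.84*y^2 - 2.38
(4) = 2.06 - 11.28*v
(5) = (0.1632*z^5 - 16.0794*z^4 + 57.8362*z^3 - 6.6653*z^2 + 19.5032*z - 17.9844)/(16.6464*z^4 - 61.608*z^3 + 57.3289*z^2 - 0.604*z + 0.0016)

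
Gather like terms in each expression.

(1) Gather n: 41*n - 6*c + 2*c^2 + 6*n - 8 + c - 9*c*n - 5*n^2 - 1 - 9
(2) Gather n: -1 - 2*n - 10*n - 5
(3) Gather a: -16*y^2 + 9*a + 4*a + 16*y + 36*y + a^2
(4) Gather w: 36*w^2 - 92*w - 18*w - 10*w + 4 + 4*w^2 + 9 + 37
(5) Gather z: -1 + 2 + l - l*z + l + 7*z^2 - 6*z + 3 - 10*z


(1) = 2*c^2 - 5*c - 5*n^2 + n*(47 - 9*c) - 18
(2) = -12*n - 6
(3) = a^2 + 13*a - 16*y^2 + 52*y
(4) = 40*w^2 - 120*w + 50
(5) = 2*l + 7*z^2 + z*(-l - 16) + 4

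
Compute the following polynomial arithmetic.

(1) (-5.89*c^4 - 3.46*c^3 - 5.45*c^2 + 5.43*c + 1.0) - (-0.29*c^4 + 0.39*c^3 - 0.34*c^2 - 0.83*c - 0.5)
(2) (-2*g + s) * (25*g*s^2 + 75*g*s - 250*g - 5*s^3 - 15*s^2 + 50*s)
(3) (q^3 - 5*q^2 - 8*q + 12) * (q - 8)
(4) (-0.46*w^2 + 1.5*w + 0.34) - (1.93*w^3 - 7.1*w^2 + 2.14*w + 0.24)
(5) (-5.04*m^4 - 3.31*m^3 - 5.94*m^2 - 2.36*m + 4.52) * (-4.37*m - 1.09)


(1) = -5.6*c^4 - 3.85*c^3 - 5.11*c^2 + 6.26*c + 1.5
(2) = -50*g^2*s^2 - 150*g^2*s + 500*g^2 + 35*g*s^3 + 105*g*s^2 - 350*g*s - 5*s^4 - 15*s^3 + 50*s^2
(3) = q^4 - 13*q^3 + 32*q^2 + 76*q - 96
(4) = -1.93*w^3 + 6.64*w^2 - 0.64*w + 0.1
(5) = 22.0248*m^5 + 19.9583*m^4 + 29.5657*m^3 + 16.7878*m^2 - 17.18*m - 4.9268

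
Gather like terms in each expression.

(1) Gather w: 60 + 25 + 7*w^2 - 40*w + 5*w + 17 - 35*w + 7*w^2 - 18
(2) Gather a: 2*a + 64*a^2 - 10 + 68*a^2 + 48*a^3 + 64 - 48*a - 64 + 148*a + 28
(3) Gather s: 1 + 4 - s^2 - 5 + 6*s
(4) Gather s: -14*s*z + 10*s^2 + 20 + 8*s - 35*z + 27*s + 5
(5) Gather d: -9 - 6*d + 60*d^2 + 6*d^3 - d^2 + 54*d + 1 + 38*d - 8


(1) = 14*w^2 - 70*w + 84
(2) = 48*a^3 + 132*a^2 + 102*a + 18
(3) = -s^2 + 6*s
(4) = 10*s^2 + s*(35 - 14*z) - 35*z + 25
(5) = 6*d^3 + 59*d^2 + 86*d - 16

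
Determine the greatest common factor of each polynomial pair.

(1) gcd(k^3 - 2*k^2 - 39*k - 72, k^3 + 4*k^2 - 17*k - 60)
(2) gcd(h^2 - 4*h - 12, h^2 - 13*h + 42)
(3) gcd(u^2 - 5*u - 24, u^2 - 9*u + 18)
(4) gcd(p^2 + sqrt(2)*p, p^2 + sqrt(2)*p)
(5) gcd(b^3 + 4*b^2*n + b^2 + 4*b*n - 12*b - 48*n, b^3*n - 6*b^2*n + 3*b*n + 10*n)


(1) = gcd((k - 8)*(k + 3)^2, (k - 4)*(k + 3)*(k + 5)) = k + 3
(2) = gcd((h - 6)*(h + 2), (h - 7)*(h - 6)) = h - 6
(3) = 1
(4) = p^2 + sqrt(2)*p
(5) = gcd((b - 3)*(b + 4)*(b + 4*n), (b - 5)*(b - 2)*(b*n + n)) = 1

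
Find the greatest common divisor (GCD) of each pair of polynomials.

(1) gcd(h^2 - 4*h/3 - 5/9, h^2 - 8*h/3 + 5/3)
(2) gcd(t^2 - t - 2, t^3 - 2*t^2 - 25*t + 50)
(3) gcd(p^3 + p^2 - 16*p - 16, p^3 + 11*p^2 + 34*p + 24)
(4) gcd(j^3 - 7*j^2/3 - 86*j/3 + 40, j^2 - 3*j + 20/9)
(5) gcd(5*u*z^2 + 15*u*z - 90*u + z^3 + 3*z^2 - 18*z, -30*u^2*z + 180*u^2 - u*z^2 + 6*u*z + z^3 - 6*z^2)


(1) = h - 5/3
(2) = t - 2
(3) = gcd((p - 4)*(p + 1)*(p + 4), (p + 1)*(p + 4)*(p + 6)) = p^2 + 5*p + 4
(4) = j - 4/3
(5) = 5*u + z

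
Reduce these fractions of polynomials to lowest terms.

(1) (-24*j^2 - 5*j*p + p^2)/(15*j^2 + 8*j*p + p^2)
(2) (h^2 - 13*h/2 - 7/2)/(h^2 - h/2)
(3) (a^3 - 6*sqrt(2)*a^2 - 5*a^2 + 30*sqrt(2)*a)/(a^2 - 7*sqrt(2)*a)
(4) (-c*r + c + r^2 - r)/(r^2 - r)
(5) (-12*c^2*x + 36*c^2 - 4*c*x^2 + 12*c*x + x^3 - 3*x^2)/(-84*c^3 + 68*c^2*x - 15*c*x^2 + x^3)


(1) = (-8*j + p)/(5*j + p)
(2) = (2*h^2 - 13*h - 7)/(2*h^2 - h)
(3) = (a^2 + a*(-6*sqrt(2) - 5) + 30*sqrt(2))/(a - 7*sqrt(2))
(4) = (-c + r)/r
(5) = (2*c*x - 6*c + x^2 - 3*x)/(14*c^2 - 9*c*x + x^2)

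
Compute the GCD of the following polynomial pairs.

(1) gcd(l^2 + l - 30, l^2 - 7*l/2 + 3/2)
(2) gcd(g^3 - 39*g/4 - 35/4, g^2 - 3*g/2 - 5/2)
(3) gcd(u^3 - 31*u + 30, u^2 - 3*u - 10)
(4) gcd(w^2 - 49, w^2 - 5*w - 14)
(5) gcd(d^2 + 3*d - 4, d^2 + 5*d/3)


(1) = 1
(2) = gcd((g - 7/2)*(g + 1)*(g + 5/2), (g - 5/2)*(g + 1)) = g + 1
(3) = u - 5
(4) = gcd((w - 7)*(w + 7), (w - 7)*(w + 2)) = w - 7
(5) = gcd((d - 1)*(d + 4), d*(d + 5/3)) = 1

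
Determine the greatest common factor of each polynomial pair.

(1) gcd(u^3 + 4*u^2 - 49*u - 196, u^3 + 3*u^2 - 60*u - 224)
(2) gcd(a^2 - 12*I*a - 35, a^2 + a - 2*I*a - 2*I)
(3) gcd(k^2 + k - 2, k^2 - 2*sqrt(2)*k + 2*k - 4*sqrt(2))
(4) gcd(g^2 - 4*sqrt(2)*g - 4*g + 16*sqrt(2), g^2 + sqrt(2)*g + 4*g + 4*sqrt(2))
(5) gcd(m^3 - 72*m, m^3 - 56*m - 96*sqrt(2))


(1) = gcd((u - 7)*(u + 4)*(u + 7), (u - 8)*(u + 4)*(u + 7)) = u^2 + 11*u + 28
(2) = gcd((a - 7*I)*(a - 5*I), (a + 1)*(a - 2*I)) = 1
(3) = k + 2
(4) = 1
(5) = m - 6*sqrt(2)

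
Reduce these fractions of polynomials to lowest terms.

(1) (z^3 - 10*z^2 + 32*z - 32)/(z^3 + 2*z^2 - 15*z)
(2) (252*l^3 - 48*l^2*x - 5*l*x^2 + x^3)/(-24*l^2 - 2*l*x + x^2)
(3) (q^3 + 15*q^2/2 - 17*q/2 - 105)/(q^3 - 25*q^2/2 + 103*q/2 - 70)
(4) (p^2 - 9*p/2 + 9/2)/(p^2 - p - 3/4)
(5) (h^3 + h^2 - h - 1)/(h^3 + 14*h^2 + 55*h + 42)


(1) = (z^3 - 10*z^2 + 32*z - 32)/(z^3 + 2*z^2 - 15*z)
(2) = (-42*l^2 + l*x + x^2)/(4*l + x)
(3) = (q^2 + 11*q + 30)/(q^2 - 9*q + 20)
(4) = (2*p - 6)/(2*p + 1)
(5) = (h^2 - 1)/(h^2 + 13*h + 42)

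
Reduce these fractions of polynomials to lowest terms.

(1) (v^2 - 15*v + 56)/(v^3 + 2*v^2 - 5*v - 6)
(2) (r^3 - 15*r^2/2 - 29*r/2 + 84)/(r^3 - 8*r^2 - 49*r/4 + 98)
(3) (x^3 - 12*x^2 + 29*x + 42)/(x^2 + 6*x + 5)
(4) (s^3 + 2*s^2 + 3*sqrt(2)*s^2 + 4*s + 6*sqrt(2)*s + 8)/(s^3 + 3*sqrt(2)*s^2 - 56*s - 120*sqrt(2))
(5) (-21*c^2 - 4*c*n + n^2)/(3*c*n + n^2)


(1) = (v^2 - 15*v + 56)/(v^3 + 2*v^2 - 5*v - 6)
(2) = (2*r - 6)/(2*r - 7)
(3) = (x^2 - 13*x + 42)/(x + 5)
(4) = (s^2 + s*(sqrt(2) + 2) + 2*sqrt(2))/(s^2 + sqrt(2)*s - 60)
(5) = (-7*c + n)/n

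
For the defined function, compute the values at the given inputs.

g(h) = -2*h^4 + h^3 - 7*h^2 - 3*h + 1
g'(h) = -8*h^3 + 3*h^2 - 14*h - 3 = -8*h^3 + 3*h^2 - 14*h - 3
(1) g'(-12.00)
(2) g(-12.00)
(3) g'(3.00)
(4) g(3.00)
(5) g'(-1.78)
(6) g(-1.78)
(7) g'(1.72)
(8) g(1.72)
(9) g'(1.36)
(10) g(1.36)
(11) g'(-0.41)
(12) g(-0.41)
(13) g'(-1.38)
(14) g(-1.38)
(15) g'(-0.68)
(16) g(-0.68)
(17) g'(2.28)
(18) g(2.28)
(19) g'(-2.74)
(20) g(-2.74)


(1) = 14421.00
(2) = -44171.00
(3) = -234.00
(4) = -206.00
(5) = 76.54
(6) = -41.56
(7) = -58.91
(8) = -37.28
(9) = -36.61
(10) = -20.35
(11) = 3.80
(12) = 0.93
(13) = 43.06
(14) = -18.07
(15) = 10.42
(16) = -0.94
(17) = -114.14
(18) = -84.42
(19) = 222.45
(20) = -176.63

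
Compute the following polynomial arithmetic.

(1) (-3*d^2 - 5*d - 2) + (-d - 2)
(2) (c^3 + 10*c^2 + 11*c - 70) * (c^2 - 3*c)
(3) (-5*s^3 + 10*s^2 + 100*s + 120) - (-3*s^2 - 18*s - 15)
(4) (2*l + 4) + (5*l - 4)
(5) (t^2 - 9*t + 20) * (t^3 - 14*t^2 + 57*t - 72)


(1) = -3*d^2 - 6*d - 4
(2) = c^5 + 7*c^4 - 19*c^3 - 103*c^2 + 210*c
(3) = -5*s^3 + 13*s^2 + 118*s + 135
(4) = 7*l
(5) = t^5 - 23*t^4 + 203*t^3 - 865*t^2 + 1788*t - 1440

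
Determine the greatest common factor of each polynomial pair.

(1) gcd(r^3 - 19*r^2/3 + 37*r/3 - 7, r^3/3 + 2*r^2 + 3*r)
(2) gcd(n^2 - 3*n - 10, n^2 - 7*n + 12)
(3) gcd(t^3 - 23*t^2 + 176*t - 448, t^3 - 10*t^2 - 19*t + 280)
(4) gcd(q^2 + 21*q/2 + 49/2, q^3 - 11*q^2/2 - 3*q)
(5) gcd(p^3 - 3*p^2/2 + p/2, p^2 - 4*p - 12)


(1) = 1
(2) = gcd((n - 5)*(n + 2), (n - 4)*(n - 3)) = 1
(3) = t^2 - 15*t + 56
(4) = gcd((q + 7/2)*(q + 7), q*(q - 6)*(q + 1/2)) = 1
(5) = 1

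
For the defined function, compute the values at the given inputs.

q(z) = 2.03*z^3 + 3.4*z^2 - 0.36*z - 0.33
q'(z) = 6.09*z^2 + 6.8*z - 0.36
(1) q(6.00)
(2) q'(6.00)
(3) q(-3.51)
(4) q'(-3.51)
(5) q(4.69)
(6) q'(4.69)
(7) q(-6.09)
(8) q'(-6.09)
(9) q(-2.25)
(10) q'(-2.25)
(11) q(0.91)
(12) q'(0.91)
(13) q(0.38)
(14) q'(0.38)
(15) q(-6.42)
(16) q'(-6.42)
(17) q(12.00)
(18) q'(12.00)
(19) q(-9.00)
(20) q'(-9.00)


(1) = 558.39
(2) = 259.68
(3) = -44.96
(4) = 50.80
(5) = 282.19
(6) = 165.49
(7) = -330.55
(8) = 184.09
(9) = -5.43
(10) = 15.17
(11) = 3.69
(12) = 10.87
(13) = 0.14
(14) = 3.10
(15) = -395.04
(16) = 206.99
(17) = 3992.79
(18) = 958.20
(19) = -1201.56
(20) = 431.73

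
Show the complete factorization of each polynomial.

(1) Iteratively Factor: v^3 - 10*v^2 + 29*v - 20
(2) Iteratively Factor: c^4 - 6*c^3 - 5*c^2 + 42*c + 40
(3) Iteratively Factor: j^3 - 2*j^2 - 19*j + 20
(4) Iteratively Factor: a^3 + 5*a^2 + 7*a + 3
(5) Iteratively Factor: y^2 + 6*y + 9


(1) = (v - 1)*(v^2 - 9*v + 20) = (v - 5)*(v - 1)*(v - 4)
(2) = (c - 4)*(c^3 - 2*c^2 - 13*c - 10) = (c - 4)*(c + 1)*(c^2 - 3*c - 10) = (c - 4)*(c + 1)*(c + 2)*(c - 5)
(3) = (j + 4)*(j^2 - 6*j + 5) = (j - 5)*(j + 4)*(j - 1)
(4) = (a + 3)*(a^2 + 2*a + 1) = (a + 1)*(a + 3)*(a + 1)
(5) = (y + 3)*(y + 3)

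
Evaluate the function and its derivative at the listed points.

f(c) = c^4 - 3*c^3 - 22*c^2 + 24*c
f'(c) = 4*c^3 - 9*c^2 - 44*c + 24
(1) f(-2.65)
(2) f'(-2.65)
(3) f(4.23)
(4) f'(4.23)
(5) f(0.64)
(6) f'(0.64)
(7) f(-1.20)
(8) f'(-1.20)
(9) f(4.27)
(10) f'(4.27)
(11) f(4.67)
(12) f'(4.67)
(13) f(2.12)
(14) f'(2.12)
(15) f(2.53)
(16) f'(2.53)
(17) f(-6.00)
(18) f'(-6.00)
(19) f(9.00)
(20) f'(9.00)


(1) = -112.95
(2) = 2.96
(3) = -199.03
(4) = -20.41
(5) = 5.73
(6) = -6.80
(7) = -53.22
(8) = 56.93
(9) = -199.77
(10) = -16.56
(11) = -197.63
(12) = 29.63
(13) = -56.38
(14) = -71.62
(15) = -87.71
(16) = -80.15
(17) = 1008.00
(18) = -900.00
(19) = 2808.00
(20) = 1815.00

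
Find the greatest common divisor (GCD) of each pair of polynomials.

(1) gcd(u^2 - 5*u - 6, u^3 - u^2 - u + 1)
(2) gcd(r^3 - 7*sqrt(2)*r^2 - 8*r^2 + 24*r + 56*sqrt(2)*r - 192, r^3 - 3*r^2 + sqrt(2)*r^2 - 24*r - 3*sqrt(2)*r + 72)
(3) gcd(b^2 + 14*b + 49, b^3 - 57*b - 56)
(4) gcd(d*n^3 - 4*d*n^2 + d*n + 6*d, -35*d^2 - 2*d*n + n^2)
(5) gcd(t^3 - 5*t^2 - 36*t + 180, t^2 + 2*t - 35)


(1) = gcd((u - 6)*(u + 1), (u - 1)^2*(u + 1)) = u + 1
(2) = r - 3*sqrt(2)
(3) = b + 7
(4) = 1
(5) = gcd((t - 6)*(t - 5)*(t + 6), (t - 5)*(t + 7)) = t - 5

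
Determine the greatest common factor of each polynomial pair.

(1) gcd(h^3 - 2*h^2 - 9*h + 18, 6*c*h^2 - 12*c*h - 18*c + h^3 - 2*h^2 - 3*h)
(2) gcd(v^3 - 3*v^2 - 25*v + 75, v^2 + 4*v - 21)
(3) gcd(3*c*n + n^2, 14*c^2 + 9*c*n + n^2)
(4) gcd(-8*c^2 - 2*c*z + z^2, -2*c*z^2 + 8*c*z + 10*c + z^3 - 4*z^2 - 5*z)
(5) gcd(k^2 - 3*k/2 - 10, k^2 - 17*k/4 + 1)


(1) = h - 3
(2) = v - 3
(3) = gcd(n*(3*c + n), (2*c + n)*(7*c + n)) = 1
(4) = gcd((-4*c + z)*(2*c + z), (-2*c + z)*(z - 5)*(z + 1)) = 1
(5) = k - 4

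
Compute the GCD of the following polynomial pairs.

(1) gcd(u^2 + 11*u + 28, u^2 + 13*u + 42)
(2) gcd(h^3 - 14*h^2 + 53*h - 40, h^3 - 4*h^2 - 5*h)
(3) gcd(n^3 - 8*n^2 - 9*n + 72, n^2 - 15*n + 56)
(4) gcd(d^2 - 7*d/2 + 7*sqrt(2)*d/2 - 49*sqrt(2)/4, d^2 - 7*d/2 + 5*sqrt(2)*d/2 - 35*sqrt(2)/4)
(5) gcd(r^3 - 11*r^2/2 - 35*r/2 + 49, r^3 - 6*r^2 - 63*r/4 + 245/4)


(1) = gcd((u + 4)*(u + 7), (u + 6)*(u + 7)) = u + 7
(2) = h - 5
(3) = gcd((n - 8)*(n - 3)*(n + 3), (n - 8)*(n - 7)) = n - 8
(4) = d - 7/2
(5) = r^2 - 7*r/2 - 49/2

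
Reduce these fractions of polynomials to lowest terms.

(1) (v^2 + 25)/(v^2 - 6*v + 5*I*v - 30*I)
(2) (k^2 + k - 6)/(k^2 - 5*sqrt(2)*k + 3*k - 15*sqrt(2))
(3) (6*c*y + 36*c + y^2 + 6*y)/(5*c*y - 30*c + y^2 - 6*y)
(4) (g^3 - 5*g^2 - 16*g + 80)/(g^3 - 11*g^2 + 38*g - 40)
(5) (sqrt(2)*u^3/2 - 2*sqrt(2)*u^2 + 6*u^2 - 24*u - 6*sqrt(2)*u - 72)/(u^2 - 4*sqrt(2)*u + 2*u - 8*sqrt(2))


(1) = (v - 5*I)/(v - 6)
(2) = (k - 2)/(k - 5*sqrt(2))
(3) = (6*c*y + 36*c + y^2 + 6*y)/(5*c*y - 30*c + y^2 - 6*y)
(4) = (g + 4)/(g - 2)
(5) = (sqrt(2)*u^2 + u*(12 - 6*sqrt(2)) - 72)/(2*u - 8*sqrt(2))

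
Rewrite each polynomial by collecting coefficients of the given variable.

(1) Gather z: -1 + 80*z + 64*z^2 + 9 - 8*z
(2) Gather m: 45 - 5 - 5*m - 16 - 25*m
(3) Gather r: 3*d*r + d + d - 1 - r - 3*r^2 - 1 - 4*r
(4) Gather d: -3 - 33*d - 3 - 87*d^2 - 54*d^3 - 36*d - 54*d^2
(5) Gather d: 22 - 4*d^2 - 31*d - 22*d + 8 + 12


(1) = 64*z^2 + 72*z + 8
(2) = 24 - 30*m
(3) = 2*d - 3*r^2 + r*(3*d - 5) - 2
(4) = -54*d^3 - 141*d^2 - 69*d - 6
(5) = -4*d^2 - 53*d + 42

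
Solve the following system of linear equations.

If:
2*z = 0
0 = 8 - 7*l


Then:
l = 8/7
z = 0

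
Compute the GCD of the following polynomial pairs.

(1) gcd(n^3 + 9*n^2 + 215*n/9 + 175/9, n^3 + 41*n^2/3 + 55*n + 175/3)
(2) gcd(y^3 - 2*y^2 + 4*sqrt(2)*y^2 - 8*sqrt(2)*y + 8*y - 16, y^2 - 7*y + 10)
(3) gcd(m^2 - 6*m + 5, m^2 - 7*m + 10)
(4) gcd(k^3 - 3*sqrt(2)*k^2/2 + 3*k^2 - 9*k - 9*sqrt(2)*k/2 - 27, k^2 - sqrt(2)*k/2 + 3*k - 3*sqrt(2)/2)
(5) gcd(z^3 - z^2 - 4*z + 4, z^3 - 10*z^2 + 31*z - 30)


(1) = n^2 + 20*n/3 + 25/3
(2) = gcd((y - 2)*(y + 2*sqrt(2))^2, (y - 5)*(y - 2)) = y - 2
(3) = m - 5
(4) = k + 3
(5) = z - 2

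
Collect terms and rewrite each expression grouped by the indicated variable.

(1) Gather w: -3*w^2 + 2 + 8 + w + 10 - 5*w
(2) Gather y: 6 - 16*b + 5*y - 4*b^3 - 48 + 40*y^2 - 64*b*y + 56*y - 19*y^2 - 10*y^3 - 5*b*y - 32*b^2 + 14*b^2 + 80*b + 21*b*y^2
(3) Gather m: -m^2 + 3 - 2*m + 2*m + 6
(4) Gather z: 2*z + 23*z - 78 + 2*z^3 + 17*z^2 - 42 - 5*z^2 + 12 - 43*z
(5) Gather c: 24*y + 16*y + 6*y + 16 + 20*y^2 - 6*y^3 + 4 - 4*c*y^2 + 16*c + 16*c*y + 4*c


(1) = -3*w^2 - 4*w + 20
(2) = -4*b^3 - 18*b^2 + 64*b - 10*y^3 + y^2*(21*b + 21) + y*(61 - 69*b) - 42
(3) = 9 - m^2
(4) = 2*z^3 + 12*z^2 - 18*z - 108
(5) = c*(-4*y^2 + 16*y + 20) - 6*y^3 + 20*y^2 + 46*y + 20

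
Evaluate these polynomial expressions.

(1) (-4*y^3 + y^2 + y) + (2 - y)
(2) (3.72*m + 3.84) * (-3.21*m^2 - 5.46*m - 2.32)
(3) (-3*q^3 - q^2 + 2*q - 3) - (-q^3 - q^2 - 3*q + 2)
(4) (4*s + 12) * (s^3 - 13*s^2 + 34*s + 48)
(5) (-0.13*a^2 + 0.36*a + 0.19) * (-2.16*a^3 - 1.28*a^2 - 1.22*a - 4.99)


(1) = -4*y^3 + y^2 + 2
(2) = -11.9412*m^3 - 32.6376*m^2 - 29.5968*m - 8.9088
(3) = -2*q^3 + 5*q - 5
(4) = 4*s^4 - 40*s^3 - 20*s^2 + 600*s + 576
(5) = 0.2808*a^5 - 0.6112*a^4 - 0.7126*a^3 - 0.0337*a^2 - 2.0282*a - 0.9481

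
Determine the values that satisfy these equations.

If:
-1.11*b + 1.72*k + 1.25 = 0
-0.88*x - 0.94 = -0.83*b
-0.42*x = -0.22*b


Then:
b = 2.55
k = 0.92
x = 1.33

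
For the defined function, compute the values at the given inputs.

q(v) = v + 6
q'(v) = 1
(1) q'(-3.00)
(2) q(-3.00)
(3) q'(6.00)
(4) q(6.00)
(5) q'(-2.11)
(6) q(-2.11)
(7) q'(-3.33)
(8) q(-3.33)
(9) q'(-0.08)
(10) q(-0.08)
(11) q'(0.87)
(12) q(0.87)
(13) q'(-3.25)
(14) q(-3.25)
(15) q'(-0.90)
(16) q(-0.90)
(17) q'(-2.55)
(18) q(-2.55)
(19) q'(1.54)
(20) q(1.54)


(1) = 1.00
(2) = 3.00
(3) = 1.00
(4) = 12.00
(5) = 1.00
(6) = 3.89
(7) = 1.00
(8) = 2.67
(9) = 1.00
(10) = 5.92
(11) = 1.00
(12) = 6.87
(13) = 1.00
(14) = 2.75
(15) = 1.00
(16) = 5.10
(17) = 1.00
(18) = 3.45
(19) = 1.00
(20) = 7.54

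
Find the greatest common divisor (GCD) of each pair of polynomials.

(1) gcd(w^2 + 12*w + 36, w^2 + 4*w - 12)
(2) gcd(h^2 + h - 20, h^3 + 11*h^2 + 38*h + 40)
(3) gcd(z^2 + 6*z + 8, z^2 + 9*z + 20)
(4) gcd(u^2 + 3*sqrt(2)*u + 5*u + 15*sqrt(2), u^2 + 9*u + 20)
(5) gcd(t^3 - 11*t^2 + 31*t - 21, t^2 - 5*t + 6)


(1) = w + 6
(2) = h + 5
(3) = gcd((z + 2)*(z + 4), (z + 4)*(z + 5)) = z + 4
(4) = gcd((u + 5)*(u + 3*sqrt(2)), (u + 4)*(u + 5)) = u + 5
(5) = gcd((t - 7)*(t - 3)*(t - 1), (t - 3)*(t - 2)) = t - 3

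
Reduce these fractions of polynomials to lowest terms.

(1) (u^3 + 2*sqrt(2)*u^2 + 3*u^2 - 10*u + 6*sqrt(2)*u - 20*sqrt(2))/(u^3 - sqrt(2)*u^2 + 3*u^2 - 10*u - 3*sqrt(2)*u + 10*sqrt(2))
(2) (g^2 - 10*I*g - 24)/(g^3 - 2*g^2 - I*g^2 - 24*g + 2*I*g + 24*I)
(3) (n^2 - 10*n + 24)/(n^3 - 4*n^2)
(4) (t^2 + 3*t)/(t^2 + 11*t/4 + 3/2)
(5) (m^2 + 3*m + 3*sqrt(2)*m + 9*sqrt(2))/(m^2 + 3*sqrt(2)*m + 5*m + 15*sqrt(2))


(1) = (u + 2*sqrt(2))/(u - sqrt(2))
(2) = (g^2 - 10*I*g - 24)/(g^3 + g^2*(-2 - I) + g*(-24 + 2*I) + 24*I)
(3) = (n - 6)/n^2
(4) = (4*t^2 + 12*t)/(4*t^2 + 11*t + 6)
(5) = (m + 3)/(m + 5)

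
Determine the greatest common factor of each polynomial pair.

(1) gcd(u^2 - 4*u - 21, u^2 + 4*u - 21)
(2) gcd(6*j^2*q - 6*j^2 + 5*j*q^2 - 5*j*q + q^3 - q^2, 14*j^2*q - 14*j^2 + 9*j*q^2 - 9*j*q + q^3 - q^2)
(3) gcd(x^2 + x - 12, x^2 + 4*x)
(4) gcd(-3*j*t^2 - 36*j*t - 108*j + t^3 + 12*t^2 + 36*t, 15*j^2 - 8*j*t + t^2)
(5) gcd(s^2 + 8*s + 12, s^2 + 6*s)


(1) = gcd((u - 7)*(u + 3), (u - 3)*(u + 7)) = 1
(2) = 2*j*q - 2*j + q^2 - q
(3) = gcd((x - 3)*(x + 4), x*(x + 4)) = x + 4
(4) = -3*j + t
(5) = s + 6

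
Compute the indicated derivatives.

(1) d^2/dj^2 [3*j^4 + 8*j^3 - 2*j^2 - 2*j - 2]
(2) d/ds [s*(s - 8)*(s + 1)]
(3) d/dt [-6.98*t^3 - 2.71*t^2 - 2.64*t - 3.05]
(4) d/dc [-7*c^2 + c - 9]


(1) = 36*j^2 + 48*j - 4
(2) = 3*s^2 - 14*s - 8
(3) = -20.94*t^2 - 5.42*t - 2.64
(4) = 1 - 14*c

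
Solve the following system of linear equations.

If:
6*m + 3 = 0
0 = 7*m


Then:
No Solution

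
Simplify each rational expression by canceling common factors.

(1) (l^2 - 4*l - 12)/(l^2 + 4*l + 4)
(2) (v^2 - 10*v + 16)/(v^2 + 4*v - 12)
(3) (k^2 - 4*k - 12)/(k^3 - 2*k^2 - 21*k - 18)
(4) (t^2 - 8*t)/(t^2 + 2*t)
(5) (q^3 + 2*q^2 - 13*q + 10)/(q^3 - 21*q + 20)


(1) = (l - 6)/(l + 2)
(2) = (v - 8)/(v + 6)
(3) = (k + 2)/(k^2 + 4*k + 3)
(4) = (t - 8)/(t + 2)
(5) = (q - 2)/(q - 4)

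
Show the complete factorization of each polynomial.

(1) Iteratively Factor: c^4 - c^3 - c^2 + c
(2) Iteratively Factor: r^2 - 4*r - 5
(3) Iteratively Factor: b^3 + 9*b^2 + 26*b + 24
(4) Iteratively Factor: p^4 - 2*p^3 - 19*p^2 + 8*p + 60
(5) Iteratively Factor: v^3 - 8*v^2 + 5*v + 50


(1) = (c)*(c^3 - c^2 - c + 1) = c*(c + 1)*(c^2 - 2*c + 1) = c*(c - 1)*(c + 1)*(c - 1)
(2) = (r - 5)*(r + 1)
(3) = (b + 2)*(b^2 + 7*b + 12) = (b + 2)*(b + 3)*(b + 4)
(4) = (p + 2)*(p^3 - 4*p^2 - 11*p + 30) = (p + 2)*(p + 3)*(p^2 - 7*p + 10) = (p - 5)*(p + 2)*(p + 3)*(p - 2)
(5) = (v - 5)*(v^2 - 3*v - 10) = (v - 5)*(v + 2)*(v - 5)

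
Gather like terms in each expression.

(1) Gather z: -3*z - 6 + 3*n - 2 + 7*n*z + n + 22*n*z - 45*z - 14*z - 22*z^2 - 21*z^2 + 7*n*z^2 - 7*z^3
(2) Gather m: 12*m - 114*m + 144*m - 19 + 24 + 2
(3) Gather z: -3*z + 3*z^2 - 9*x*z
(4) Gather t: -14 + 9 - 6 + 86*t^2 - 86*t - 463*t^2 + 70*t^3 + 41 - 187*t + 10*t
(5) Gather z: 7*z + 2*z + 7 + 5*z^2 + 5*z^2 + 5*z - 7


(1) = 4*n - 7*z^3 + z^2*(7*n - 43) + z*(29*n - 62) - 8
(2) = 42*m + 7
(3) = 3*z^2 + z*(-9*x - 3)
(4) = 70*t^3 - 377*t^2 - 263*t + 30
(5) = 10*z^2 + 14*z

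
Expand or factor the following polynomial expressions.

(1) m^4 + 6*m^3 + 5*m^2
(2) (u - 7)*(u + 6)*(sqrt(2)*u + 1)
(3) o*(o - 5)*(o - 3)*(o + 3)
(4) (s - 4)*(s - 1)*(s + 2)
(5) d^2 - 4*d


(1) = m^2*(m + 1)*(m + 5)
(2) = sqrt(2)*u^3 - sqrt(2)*u^2 + u^2 - 42*sqrt(2)*u - u - 42
(3) = o^4 - 5*o^3 - 9*o^2 + 45*o
(4) = s^3 - 3*s^2 - 6*s + 8
(5) = d*(d - 4)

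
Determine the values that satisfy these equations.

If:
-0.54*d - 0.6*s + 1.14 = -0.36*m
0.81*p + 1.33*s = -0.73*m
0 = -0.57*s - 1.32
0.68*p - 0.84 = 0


Then:
d = 6.58
m = 2.85
p = 1.24
s = -2.32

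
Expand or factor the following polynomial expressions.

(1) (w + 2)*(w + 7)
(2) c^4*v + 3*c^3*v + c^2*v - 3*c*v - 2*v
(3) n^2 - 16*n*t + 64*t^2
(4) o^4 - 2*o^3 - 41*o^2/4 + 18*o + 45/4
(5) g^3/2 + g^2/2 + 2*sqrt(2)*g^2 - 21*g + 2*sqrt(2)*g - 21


(1) = w^2 + 9*w + 14
(2) = (c - 1)*(c + 1)*(c + 2)*(c*v + v)
(3) = (n - 8*t)^2
(4) = (o - 3)*(o - 5/2)*(o + 1/2)*(o + 3)
(5) = (g/2 + 1/2)*(g - 3*sqrt(2))*(g + 7*sqrt(2))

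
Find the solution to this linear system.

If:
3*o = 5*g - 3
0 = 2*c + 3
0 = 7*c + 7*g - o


Then:
c = -3/2
g = 57/32
o = 63/32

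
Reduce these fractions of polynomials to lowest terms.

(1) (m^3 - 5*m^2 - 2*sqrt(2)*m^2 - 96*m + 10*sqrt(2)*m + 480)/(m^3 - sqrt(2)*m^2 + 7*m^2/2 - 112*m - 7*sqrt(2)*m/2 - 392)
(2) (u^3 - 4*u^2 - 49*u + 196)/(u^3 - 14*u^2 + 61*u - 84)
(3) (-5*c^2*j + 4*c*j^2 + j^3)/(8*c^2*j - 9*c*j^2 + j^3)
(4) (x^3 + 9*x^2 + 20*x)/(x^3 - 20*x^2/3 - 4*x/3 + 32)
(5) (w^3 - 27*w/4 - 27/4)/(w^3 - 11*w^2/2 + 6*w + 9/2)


(1) = (2*m^2 + m*(-10 + 12*sqrt(2)) - 60*sqrt(2))/(2*m^2 + m*(7 + 14*sqrt(2)) + 49*sqrt(2))
(2) = (u + 7)/(u - 3)
(3) = (-5*c - j)/(8*c - j)
(4) = (3*x^3 + 27*x^2 + 60*x)/(3*x^3 - 20*x^2 - 4*x + 96)
(5) = (4*w^2 + 12*w + 9)/(4*w^2 - 10*w - 6)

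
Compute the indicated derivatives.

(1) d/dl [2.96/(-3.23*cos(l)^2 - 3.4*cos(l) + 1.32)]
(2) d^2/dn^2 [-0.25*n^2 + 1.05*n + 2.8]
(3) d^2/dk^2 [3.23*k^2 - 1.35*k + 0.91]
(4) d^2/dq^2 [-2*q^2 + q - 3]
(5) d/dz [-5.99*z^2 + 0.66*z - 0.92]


(1) = -(19.1216*cos(l) + 10.064)*sin(l)/(3.23*cos(l)^2 + 3.4*cos(l) - 1.32)^2
(2) = -0.500000000000000
(3) = 6.46000000000000
(4) = -4
(5) = 0.66 - 11.98*z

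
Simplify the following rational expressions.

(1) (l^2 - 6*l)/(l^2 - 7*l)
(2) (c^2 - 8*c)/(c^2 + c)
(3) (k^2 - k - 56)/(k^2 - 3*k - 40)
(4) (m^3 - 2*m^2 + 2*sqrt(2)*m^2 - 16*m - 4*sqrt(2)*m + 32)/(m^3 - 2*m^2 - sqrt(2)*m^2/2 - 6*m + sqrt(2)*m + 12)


(1) = (l - 6)/(l - 7)
(2) = (c - 8)/(c + 1)
(3) = (k + 7)/(k + 5)
(4) = (2*m + 8*sqrt(2))/(2*m + 3*sqrt(2))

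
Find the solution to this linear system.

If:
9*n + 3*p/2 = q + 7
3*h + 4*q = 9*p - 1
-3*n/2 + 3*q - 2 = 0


Then:
h = 113/3 - 106*q/3
n = 2*q - 4/3
p = 38/3 - 34*q/3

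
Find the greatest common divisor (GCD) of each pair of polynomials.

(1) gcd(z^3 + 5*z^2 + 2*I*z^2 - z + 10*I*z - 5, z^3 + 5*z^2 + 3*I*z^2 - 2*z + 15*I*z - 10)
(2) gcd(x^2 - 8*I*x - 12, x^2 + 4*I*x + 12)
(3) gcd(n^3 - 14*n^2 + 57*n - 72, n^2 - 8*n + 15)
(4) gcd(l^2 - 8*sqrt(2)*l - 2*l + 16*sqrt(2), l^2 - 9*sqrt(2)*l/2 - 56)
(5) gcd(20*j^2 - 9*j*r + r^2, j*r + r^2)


(1) = gcd((z + 5)*(z + I)^2, (z + 5)*(z + I)*(z + 2*I)) = z^2 + z*(5 + I) + 5*I
(2) = gcd((x - 6*I)*(x - 2*I), (x - 2*I)*(x + 6*I)) = x - 2*I
(3) = n - 3
(4) = l - 8*sqrt(2)
(5) = gcd((-5*j + r)*(-4*j + r), r*(j + r)) = 1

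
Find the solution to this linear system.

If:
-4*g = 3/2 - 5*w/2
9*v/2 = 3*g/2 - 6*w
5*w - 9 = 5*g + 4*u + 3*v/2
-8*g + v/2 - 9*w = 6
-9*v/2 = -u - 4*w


Then:
No Solution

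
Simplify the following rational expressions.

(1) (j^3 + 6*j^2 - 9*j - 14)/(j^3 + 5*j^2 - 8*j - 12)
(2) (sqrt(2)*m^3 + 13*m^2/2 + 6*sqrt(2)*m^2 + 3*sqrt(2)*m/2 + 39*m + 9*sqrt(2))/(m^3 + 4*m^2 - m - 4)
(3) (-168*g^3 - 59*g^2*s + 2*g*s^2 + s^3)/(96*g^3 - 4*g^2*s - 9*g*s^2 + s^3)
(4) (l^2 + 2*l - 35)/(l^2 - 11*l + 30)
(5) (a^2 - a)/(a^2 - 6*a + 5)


(1) = (j + 7)/(j + 6)
(2) = (2*sqrt(2)*m^3 + m^2*(13 + 12*sqrt(2)) + m*(3*sqrt(2) + 78) + 18*sqrt(2))/(2*m^3 + 8*m^2 - 2*m - 8)
(3) = (7*g + s)/(-4*g + s)
(4) = (l + 7)/(l - 6)
(5) = a/(a - 5)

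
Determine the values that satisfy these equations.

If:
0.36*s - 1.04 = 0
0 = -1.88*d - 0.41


Then:
d = -0.22
s = 2.89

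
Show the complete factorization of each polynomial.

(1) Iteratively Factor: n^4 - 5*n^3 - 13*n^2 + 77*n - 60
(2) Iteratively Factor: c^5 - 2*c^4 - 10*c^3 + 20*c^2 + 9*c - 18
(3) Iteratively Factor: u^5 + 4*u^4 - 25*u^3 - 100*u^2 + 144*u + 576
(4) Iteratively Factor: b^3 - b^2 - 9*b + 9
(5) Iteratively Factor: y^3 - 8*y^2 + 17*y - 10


(1) = (n - 5)*(n^3 - 13*n + 12) = (n - 5)*(n - 3)*(n^2 + 3*n - 4) = (n - 5)*(n - 3)*(n + 4)*(n - 1)
(2) = (c + 1)*(c^4 - 3*c^3 - 7*c^2 + 27*c - 18) = (c + 1)*(c + 3)*(c^3 - 6*c^2 + 11*c - 6) = (c - 1)*(c + 1)*(c + 3)*(c^2 - 5*c + 6) = (c - 3)*(c - 1)*(c + 1)*(c + 3)*(c - 2)
(3) = (u + 3)*(u^4 + u^3 - 28*u^2 - 16*u + 192) = (u - 4)*(u + 3)*(u^3 + 5*u^2 - 8*u - 48) = (u - 4)*(u - 3)*(u + 3)*(u^2 + 8*u + 16) = (u - 4)*(u - 3)*(u + 3)*(u + 4)*(u + 4)
(4) = (b - 1)*(b^2 - 9) = (b - 3)*(b - 1)*(b + 3)
(5) = (y - 2)*(y^2 - 6*y + 5) = (y - 2)*(y - 1)*(y - 5)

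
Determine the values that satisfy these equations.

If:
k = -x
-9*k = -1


Then:
k = 1/9
x = -1/9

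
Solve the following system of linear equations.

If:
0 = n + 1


Then:
n = -1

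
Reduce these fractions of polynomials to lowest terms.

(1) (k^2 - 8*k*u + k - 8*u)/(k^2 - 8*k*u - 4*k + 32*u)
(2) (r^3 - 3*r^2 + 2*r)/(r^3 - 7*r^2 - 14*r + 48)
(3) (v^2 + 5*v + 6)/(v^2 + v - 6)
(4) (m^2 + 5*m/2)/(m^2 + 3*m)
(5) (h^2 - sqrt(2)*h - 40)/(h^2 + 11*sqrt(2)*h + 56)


(1) = (k + 1)/(k - 4)
(2) = (r^2 - r)/(r^2 - 5*r - 24)
(3) = (v + 2)/(v - 2)
(4) = (2*m + 5)/(2*m + 6)
(5) = (h - 5*sqrt(2))/(h + 7*sqrt(2))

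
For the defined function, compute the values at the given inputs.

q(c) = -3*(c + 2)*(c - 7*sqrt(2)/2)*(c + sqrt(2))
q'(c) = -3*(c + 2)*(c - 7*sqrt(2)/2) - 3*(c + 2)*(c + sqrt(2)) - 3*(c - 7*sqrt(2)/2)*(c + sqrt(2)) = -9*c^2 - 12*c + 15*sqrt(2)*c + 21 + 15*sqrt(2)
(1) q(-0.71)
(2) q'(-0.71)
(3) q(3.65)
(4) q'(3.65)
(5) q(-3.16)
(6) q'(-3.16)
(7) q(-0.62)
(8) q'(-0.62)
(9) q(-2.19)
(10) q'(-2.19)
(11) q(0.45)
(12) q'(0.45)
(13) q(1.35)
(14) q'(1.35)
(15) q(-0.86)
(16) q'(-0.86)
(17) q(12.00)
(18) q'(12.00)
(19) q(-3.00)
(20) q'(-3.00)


(1) = 15.42
(2) = 31.13
(3) = 111.57
(4) = -44.06
(5) = 49.27
(6) = -76.77
(7) = 18.31
(8) = 33.04
(9) = 3.16
(10) = -21.13
(11) = 61.66
(12) = 44.54
(13) = 100.00
(14) = 38.25
(15) = 11.01
(16) = 27.63
(17) = -3972.09
(18) = -1143.23
(19) = 37.82
(20) = -66.43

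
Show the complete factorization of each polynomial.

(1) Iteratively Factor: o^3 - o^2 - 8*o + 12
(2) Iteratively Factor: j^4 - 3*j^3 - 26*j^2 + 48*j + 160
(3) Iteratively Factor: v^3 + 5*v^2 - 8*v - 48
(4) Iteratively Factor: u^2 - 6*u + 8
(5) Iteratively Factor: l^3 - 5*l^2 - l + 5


(1) = (o - 2)*(o^2 + o - 6) = (o - 2)^2*(o + 3)
(2) = (j - 4)*(j^3 + j^2 - 22*j - 40) = (j - 4)*(j + 4)*(j^2 - 3*j - 10) = (j - 5)*(j - 4)*(j + 4)*(j + 2)
(3) = (v + 4)*(v^2 + v - 12) = (v + 4)^2*(v - 3)
(4) = (u - 2)*(u - 4)
(5) = (l - 5)*(l^2 - 1) = (l - 5)*(l - 1)*(l + 1)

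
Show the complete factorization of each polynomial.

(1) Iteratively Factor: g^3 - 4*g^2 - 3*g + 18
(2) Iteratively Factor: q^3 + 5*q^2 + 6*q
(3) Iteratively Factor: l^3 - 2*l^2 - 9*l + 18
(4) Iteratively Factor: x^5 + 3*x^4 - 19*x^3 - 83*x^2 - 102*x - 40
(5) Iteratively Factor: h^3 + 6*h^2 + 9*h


(1) = (g - 3)*(g^2 - g - 6) = (g - 3)^2*(g + 2)
(2) = (q + 3)*(q^2 + 2*q) = (q + 2)*(q + 3)*(q)
(3) = (l - 2)*(l^2 - 9) = (l - 3)*(l - 2)*(l + 3)
(4) = (x + 2)*(x^4 + x^3 - 21*x^2 - 41*x - 20) = (x - 5)*(x + 2)*(x^3 + 6*x^2 + 9*x + 4) = (x - 5)*(x + 2)*(x + 4)*(x^2 + 2*x + 1) = (x - 5)*(x + 1)*(x + 2)*(x + 4)*(x + 1)
(5) = (h)*(h^2 + 6*h + 9) = h*(h + 3)*(h + 3)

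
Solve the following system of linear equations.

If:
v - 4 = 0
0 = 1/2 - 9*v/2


Then:
No Solution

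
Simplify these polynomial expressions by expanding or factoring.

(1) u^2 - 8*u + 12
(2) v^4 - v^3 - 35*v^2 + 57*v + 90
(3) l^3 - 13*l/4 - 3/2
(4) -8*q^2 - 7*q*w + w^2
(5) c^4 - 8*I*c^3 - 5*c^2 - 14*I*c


(1) = (u - 6)*(u - 2)
(2) = (v - 5)*(v - 3)*(v + 1)*(v + 6)
(3) = (l - 2)*(l + 1/2)*(l + 3/2)
(4) = (-8*q + w)*(q + w)
(5) = c*(c - 7*I)*(c - 2*I)*(c + I)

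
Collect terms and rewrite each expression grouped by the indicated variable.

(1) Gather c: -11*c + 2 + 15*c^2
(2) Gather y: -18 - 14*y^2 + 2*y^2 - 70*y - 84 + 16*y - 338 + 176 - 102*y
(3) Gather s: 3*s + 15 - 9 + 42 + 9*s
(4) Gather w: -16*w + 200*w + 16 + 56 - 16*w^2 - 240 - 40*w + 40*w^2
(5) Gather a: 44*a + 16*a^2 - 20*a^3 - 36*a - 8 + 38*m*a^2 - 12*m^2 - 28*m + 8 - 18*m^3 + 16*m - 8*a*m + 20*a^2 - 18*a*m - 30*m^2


(1) = 15*c^2 - 11*c + 2
(2) = -12*y^2 - 156*y - 264
(3) = 12*s + 48
(4) = 24*w^2 + 144*w - 168
(5) = -20*a^3 + a^2*(38*m + 36) + a*(8 - 26*m) - 18*m^3 - 42*m^2 - 12*m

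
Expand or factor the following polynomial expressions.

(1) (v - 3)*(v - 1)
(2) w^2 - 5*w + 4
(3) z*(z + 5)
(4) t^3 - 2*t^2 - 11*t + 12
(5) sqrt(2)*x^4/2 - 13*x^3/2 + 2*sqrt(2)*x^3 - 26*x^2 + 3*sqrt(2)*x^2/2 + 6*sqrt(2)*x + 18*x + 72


(1) = v^2 - 4*v + 3
(2) = (w - 4)*(w - 1)
(3) = z^2 + 5*z
(4) = (t - 4)*(t - 1)*(t + 3)
(5) = (x + 4)*(x - 6*sqrt(2))*(x - 3*sqrt(2)/2)*(sqrt(2)*x/2 + 1)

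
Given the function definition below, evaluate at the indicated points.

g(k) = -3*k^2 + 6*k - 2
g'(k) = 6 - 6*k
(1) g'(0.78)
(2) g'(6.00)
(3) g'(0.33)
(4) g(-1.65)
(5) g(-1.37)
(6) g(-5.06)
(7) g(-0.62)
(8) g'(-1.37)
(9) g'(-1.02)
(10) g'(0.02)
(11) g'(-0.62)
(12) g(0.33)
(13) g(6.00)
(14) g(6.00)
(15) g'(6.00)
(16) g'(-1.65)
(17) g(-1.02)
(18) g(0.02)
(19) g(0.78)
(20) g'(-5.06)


(1) = 1.32
(2) = -30.00
(3) = 4.02
(4) = -20.07
(5) = -15.85
(6) = -109.17
(7) = -6.87
(8) = 14.22
(9) = 12.12
(10) = 5.88
(11) = 9.72
(12) = -0.35
(13) = -74.00
(14) = -74.00
(15) = -30.00
(16) = 15.90
(17) = -11.24
(18) = -1.88
(19) = 0.85
(20) = 36.36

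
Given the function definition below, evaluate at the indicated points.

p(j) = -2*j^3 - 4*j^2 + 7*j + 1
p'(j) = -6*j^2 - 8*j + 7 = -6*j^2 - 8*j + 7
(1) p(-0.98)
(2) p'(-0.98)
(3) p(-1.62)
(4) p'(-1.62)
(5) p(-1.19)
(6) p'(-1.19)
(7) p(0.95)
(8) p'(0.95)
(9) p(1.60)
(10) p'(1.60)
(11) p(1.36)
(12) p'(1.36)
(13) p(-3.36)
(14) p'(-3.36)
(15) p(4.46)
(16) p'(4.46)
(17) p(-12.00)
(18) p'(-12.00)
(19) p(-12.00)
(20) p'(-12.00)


(1) = -7.82
(2) = 9.08
(3) = -12.33
(4) = 4.21
(5) = -9.62
(6) = 8.02
(7) = 2.33
(8) = -6.01
(9) = -6.23
(10) = -21.16
(11) = -1.91
(12) = -14.98
(13) = 8.19
(14) = -33.86
(15) = -224.78
(16) = -148.03
(17) = 2797.00
(18) = -761.00
(19) = 2797.00
(20) = -761.00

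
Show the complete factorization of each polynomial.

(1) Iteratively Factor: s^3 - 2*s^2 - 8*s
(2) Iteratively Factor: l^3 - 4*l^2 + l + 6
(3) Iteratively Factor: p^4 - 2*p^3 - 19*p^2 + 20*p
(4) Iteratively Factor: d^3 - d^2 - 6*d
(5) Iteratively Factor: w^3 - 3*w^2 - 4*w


(1) = (s)*(s^2 - 2*s - 8) = s*(s + 2)*(s - 4)
(2) = (l - 2)*(l^2 - 2*l - 3) = (l - 3)*(l - 2)*(l + 1)
(3) = (p - 1)*(p^3 - p^2 - 20*p) = (p - 1)*(p + 4)*(p^2 - 5*p) = p*(p - 1)*(p + 4)*(p - 5)
(4) = (d)*(d^2 - d - 6) = d*(d + 2)*(d - 3)
(5) = (w)*(w^2 - 3*w - 4) = w*(w + 1)*(w - 4)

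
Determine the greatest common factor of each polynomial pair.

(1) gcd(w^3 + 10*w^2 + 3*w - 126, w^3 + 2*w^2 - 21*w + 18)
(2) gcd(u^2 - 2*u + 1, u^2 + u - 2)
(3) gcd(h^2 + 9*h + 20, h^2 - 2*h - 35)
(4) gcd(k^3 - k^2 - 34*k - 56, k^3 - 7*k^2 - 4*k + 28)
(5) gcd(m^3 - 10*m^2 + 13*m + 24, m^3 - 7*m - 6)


(1) = gcd((w - 3)*(w + 6)*(w + 7), (w - 3)*(w - 1)*(w + 6)) = w^2 + 3*w - 18
(2) = gcd((u - 1)^2, (u - 1)*(u + 2)) = u - 1
(3) = gcd((h + 4)*(h + 5), (h - 7)*(h + 5)) = h + 5
(4) = gcd((k - 7)*(k + 2)*(k + 4), (k - 7)*(k - 2)*(k + 2)) = k^2 - 5*k - 14
(5) = gcd((m - 8)*(m - 3)*(m + 1), (m - 3)*(m + 1)*(m + 2)) = m^2 - 2*m - 3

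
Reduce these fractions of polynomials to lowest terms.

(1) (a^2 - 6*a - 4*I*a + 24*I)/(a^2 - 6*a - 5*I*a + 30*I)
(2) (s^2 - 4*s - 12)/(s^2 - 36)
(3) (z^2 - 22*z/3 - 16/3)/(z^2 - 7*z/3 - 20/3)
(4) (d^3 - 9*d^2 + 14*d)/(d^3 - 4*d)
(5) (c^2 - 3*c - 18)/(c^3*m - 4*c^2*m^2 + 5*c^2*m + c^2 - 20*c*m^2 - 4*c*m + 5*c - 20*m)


(1) = (a - 4*I)/(a - 5*I)
(2) = (s + 2)/(s + 6)
(3) = (3*z^2 - 22*z - 16)/(3*z^2 - 7*z - 20)
(4) = (d - 7)/(d + 2)
(5) = (c^2 - 3*c - 18)/(c^3*m - 4*c^2*m^2 + 5*c^2*m + c^2 - 20*c*m^2 - 4*c*m + 5*c - 20*m)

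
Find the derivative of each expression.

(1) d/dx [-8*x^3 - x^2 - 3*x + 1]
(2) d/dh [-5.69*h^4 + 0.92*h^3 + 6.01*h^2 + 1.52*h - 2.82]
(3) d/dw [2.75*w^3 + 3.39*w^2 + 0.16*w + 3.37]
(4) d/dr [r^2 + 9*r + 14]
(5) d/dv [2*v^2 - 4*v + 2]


(1) = -24*x^2 - 2*x - 3
(2) = -22.76*h^3 + 2.76*h^2 + 12.02*h + 1.52
(3) = 8.25*w^2 + 6.78*w + 0.16
(4) = 2*r + 9
(5) = 4*v - 4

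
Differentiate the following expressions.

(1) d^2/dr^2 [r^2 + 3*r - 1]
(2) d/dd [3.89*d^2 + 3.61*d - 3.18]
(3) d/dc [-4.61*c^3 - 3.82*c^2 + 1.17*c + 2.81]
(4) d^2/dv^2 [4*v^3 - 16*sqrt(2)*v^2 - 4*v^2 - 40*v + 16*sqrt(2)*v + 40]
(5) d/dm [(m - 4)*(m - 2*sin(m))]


(1) = 2
(2) = 7.78*d + 3.61
(3) = -13.83*c^2 - 7.64*c + 1.17
(4) = 24*v - 32*sqrt(2) - 8
(5) = m + (4 - m)*(2*cos(m) - 1) - 2*sin(m)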